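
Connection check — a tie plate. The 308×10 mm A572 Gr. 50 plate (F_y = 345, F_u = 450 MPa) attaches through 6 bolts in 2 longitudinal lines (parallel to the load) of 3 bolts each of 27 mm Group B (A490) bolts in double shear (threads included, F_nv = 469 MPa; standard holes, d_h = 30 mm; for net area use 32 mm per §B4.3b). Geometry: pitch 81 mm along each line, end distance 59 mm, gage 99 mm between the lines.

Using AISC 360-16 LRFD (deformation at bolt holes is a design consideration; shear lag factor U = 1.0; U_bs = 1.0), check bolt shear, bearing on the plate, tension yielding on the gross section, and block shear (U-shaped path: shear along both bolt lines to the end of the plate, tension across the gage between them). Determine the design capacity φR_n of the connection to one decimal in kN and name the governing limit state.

Bolt shear: A_b = π(27)²/4 = 572.56 mm². φR_n = 0.75 × 469 × 572.56 × 6 × 2 = 2416.8 kN.
Bearing (10 mm plate, F_u = 450 MPa): end bolts L_c = 59 − 30/2 = 44, R_n = min(1.2×44×10×450, 2.4×27×10×450) = 237.6 kN/bolt; interior L_c = 81 − 30 = 51, R_n = 275.4 kN/bolt. φR_n = 0.75 × (2×237.6 + 4×275.4) = 1182.6 kN.
Tension yield (gross): A_g = 308×10 = 3080 mm². φR_n = 0.90 × 345 × 3080 = 956.3 kN.
Block shear: shear path 2×[59+2×81] = 2×221 mm, A_gv = 4420, A_nv = 2×(221 − 2.5×32)×10 = 2820 mm²; tension across gage: (99 − 1×32)×10 = 670 mm². R_n = min(0.6×450×2820, 0.6×345×4420) + 1.0×450×670 = min(761.4, 914.94) + 301.5 = 1062.9 kN. φR_n = 0.75 × 1062.9 = 797.2 kN.
Governing: min(2416.8, 1182.6, 956.3, 797.2) = 797.2 kN → block shear.

797.2 kN (block shear governs)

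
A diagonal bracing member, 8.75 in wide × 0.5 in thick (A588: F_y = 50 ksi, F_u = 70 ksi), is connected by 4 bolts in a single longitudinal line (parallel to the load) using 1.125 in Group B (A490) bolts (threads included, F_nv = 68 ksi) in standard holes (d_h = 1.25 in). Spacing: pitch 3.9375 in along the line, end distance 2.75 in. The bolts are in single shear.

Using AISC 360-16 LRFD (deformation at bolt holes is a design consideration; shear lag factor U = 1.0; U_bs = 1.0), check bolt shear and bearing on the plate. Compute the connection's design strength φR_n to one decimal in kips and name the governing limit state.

202.8 kips (bolt shear governs)

Bolt shear: A_b = π(1.125)²/4 = 0.99402 in². φR_n = 0.75 × 68 × 0.99402 × 4 × 1 = 202.8 kips.
Bearing (0.5 in plate, F_u = 70 ksi): end bolts L_c = 2.75 − 1.25/2 = 2.125, R_n = min(1.2×2.125×0.5×70, 2.4×1.125×0.5×70) = 89.25 kips/bolt; interior L_c = 3.9375 − 1.25 = 2.6875, R_n = 94.5 kips/bolt. φR_n = 0.75 × (1×89.25 + 3×94.5) = 279.6 kips.
Governing: min(202.8, 279.6) = 202.8 kips → bolt shear.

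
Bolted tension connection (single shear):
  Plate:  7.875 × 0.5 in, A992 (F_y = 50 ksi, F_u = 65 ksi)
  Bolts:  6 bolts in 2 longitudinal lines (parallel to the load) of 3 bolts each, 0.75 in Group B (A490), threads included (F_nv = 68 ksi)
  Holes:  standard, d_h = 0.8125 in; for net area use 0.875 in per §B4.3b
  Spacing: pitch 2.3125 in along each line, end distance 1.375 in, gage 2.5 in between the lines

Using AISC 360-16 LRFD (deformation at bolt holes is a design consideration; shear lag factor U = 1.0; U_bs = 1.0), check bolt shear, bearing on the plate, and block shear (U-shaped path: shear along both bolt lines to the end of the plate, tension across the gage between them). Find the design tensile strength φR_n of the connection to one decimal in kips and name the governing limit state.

135.2 kips (bolt shear governs)

Bolt shear: A_b = π(0.75)²/4 = 0.44179 in². φR_n = 0.75 × 68 × 0.44179 × 6 × 1 = 135.2 kips.
Bearing (0.5 in plate, F_u = 65 ksi): end bolts L_c = 1.375 − 0.8125/2 = 0.96875, R_n = min(1.2×0.96875×0.5×65, 2.4×0.75×0.5×65) = 37.781 kips/bolt; interior L_c = 2.3125 − 0.8125 = 1.5, R_n = 58.5 kips/bolt. φR_n = 0.75 × (2×37.781 + 4×58.5) = 232.2 kips.
Block shear: shear path 2×[1.375+2×2.3125] = 2×6 in, A_gv = 6, A_nv = 2×(6 − 2.5×0.875)×0.5 = 3.8125 in²; tension across gage: (2.5 − 1×0.875)×0.5 = 0.8125 in². R_n = min(0.6×65×3.8125, 0.6×50×6) + 1.0×65×0.8125 = min(148.69, 180) + 52.813 = 201.5 kips. φR_n = 0.75 × 201.5 = 151.1 kips.
Governing: min(135.2, 232.2, 151.1) = 135.2 kips → bolt shear.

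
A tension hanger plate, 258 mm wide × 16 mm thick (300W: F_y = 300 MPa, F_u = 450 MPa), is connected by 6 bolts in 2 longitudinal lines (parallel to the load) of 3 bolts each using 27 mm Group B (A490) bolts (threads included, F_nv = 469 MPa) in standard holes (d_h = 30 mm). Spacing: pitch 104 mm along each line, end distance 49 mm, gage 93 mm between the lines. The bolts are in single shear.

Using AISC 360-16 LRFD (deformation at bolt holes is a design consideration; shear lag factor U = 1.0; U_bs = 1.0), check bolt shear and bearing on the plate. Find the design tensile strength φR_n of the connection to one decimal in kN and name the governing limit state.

1208.4 kN (bolt shear governs)

Bolt shear: A_b = π(27)²/4 = 572.56 mm². φR_n = 0.75 × 469 × 572.56 × 6 × 1 = 1208.4 kN.
Bearing (16 mm plate, F_u = 450 MPa): end bolts L_c = 49 − 30/2 = 34, R_n = min(1.2×34×16×450, 2.4×27×16×450) = 293.76 kN/bolt; interior L_c = 104 − 30 = 74, R_n = 466.56 kN/bolt. φR_n = 0.75 × (2×293.76 + 4×466.56) = 1840.3 kN.
Governing: min(1208.4, 1840.3) = 1208.4 kN → bolt shear.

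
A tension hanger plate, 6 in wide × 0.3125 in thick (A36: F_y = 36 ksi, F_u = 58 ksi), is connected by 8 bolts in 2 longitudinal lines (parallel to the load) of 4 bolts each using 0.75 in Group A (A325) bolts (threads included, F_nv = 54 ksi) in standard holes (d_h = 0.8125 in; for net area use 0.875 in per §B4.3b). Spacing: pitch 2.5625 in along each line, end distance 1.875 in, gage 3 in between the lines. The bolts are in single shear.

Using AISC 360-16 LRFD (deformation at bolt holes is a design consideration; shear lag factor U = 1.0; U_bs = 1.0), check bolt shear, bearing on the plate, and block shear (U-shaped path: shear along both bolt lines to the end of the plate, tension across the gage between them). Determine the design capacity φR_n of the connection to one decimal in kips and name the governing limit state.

Bolt shear: A_b = π(0.75)²/4 = 0.44179 in². φR_n = 0.75 × 54 × 0.44179 × 8 × 1 = 143.1 kips.
Bearing (0.3125 in plate, F_u = 58 ksi): end bolts L_c = 1.875 − 0.8125/2 = 1.46875, R_n = min(1.2×1.46875×0.3125×58, 2.4×0.75×0.3125×58) = 31.945 kips/bolt; interior L_c = 2.5625 − 0.8125 = 1.75, R_n = 32.625 kips/bolt. φR_n = 0.75 × (2×31.945 + 6×32.625) = 194.7 kips.
Block shear: shear path 2×[1.875+3×2.5625] = 2×9.5625 in, A_gv = 5.9766, A_nv = 2×(9.5625 − 3.5×0.875)×0.3125 = 4.0625 in²; tension across gage: (3 − 1×0.875)×0.3125 = 0.66406 in². R_n = min(0.6×58×4.0625, 0.6×36×5.9766) + 1.0×58×0.66406 = min(141.38, 129.09) + 38.515 = 167.61 kips. φR_n = 0.75 × 167.61 = 125.7 kips.
Governing: min(143.1, 194.7, 125.7) = 125.7 kips → block shear.

125.7 kips (block shear governs)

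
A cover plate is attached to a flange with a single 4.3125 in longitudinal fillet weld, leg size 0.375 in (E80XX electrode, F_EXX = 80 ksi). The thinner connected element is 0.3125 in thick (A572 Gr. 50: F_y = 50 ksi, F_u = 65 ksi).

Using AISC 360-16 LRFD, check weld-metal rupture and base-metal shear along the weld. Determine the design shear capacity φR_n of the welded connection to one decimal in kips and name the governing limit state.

39.4 kips (base-metal shear governs)

Weld metal: throat = 0.707×0.375 = 0.26513 in, L = 4.3125 in. φR_n = 0.75 × 0.6 × 80 × 0.26513 × 4.3125 = 41.2 kips.
Base metal shear (0.3125 in plate): yield φR_n = 1.0×0.6×50×0.3125×4.3125 = 40.4 kips; rupture φR_n = 0.75×0.6×65×0.3125×4.3125 = 39.4 kips; take 39.4 kips (rupture).
Governing: min(41.2, 39.4) = 39.4 kips → base-metal shear.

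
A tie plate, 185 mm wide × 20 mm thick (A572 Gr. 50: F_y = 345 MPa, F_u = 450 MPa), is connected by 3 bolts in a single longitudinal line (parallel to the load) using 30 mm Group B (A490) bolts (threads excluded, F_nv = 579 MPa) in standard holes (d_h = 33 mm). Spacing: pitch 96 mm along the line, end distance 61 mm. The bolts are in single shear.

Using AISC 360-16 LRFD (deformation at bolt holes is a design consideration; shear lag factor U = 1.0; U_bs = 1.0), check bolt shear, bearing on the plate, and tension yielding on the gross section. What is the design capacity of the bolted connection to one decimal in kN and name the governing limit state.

Bolt shear: A_b = π(30)²/4 = 706.86 mm². φR_n = 0.75 × 579 × 706.86 × 3 × 1 = 920.9 kN.
Bearing (20 mm plate, F_u = 450 MPa): end bolts L_c = 61 − 33/2 = 44.5, R_n = min(1.2×44.5×20×450, 2.4×30×20×450) = 480.6 kN/bolt; interior L_c = 96 − 33 = 63, R_n = 648 kN/bolt. φR_n = 0.75 × (1×480.6 + 2×648) = 1332.5 kN.
Tension yield (gross): A_g = 185×20 = 3700 mm². φR_n = 0.90 × 345 × 3700 = 1148.9 kN.
Governing: min(920.9, 1332.5, 1148.9) = 920.9 kN → bolt shear.

920.9 kN (bolt shear governs)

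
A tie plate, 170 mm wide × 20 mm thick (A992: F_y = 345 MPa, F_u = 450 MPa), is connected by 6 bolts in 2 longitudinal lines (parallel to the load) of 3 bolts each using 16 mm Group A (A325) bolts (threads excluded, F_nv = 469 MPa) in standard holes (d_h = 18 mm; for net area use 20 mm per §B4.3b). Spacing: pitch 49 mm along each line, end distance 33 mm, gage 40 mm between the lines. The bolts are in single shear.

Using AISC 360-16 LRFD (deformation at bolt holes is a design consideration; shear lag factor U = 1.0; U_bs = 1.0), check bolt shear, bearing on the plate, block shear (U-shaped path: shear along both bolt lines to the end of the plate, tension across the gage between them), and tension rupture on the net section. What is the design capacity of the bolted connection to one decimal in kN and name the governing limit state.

Bolt shear: A_b = π(16)²/4 = 201.06 mm². φR_n = 0.75 × 469 × 201.06 × 6 × 1 = 424.3 kN.
Bearing (20 mm plate, F_u = 450 MPa): end bolts L_c = 33 − 18/2 = 24, R_n = min(1.2×24×20×450, 2.4×16×20×450) = 259.2 kN/bolt; interior L_c = 49 − 18 = 31, R_n = 334.8 kN/bolt. φR_n = 0.75 × (2×259.2 + 4×334.8) = 1393.2 kN.
Block shear: shear path 2×[33+2×49] = 2×131 mm, A_gv = 5240, A_nv = 2×(131 − 2.5×20)×20 = 3240 mm²; tension across gage: (40 − 1×20)×20 = 400 mm². R_n = min(0.6×450×3240, 0.6×345×5240) + 1.0×450×400 = min(874.8, 1084.7) + 180 = 1054.8 kN. φR_n = 0.75 × 1054.8 = 791.1 kN.
Tension rupture (net): A_n = (170 − 2×20)×20 = 2600 mm² (U = 1.0, A_e = A_n). φR_n = 0.75 × 450 × 2600 = 877.5 kN.
Governing: min(424.3, 1393.2, 791.1, 877.5) = 424.3 kN → bolt shear.

424.3 kN (bolt shear governs)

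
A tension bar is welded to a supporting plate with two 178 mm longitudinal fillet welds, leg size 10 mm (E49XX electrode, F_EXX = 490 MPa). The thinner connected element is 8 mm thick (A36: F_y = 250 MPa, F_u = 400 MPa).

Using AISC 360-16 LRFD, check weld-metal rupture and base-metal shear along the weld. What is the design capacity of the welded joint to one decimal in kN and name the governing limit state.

Weld metal: throat = 0.707×10 = 7.07 mm, L = 2×178 = 356 mm. φR_n = 0.75 × 0.6 × 490 × 7.07 × 356 = 555.0 kN.
Base metal shear (8 mm plate): yield φR_n = 1.0×0.6×250×8×356 = 427.2 kN; rupture φR_n = 0.75×0.6×400×8×356 = 512.6 kN; take 427.2 kN (yield).
Governing: min(555.0, 427.2) = 427.2 kN → base-metal shear.

427.2 kN (base-metal shear governs)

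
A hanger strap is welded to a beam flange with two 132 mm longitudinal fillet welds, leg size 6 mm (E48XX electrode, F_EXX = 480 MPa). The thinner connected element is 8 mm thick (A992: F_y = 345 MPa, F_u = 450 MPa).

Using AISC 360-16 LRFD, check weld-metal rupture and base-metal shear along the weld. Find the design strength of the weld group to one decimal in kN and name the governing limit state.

241.9 kN (weld metal governs)

Weld metal: throat = 0.707×6 = 4.242 mm, L = 2×132 = 264 mm. φR_n = 0.75 × 0.6 × 480 × 4.242 × 264 = 241.9 kN.
Base metal shear (8 mm plate): yield φR_n = 1.0×0.6×345×8×264 = 437.2 kN; rupture φR_n = 0.75×0.6×450×8×264 = 427.7 kN; take 427.7 kN (rupture).
Governing: min(241.9, 427.7) = 241.9 kN → weld metal.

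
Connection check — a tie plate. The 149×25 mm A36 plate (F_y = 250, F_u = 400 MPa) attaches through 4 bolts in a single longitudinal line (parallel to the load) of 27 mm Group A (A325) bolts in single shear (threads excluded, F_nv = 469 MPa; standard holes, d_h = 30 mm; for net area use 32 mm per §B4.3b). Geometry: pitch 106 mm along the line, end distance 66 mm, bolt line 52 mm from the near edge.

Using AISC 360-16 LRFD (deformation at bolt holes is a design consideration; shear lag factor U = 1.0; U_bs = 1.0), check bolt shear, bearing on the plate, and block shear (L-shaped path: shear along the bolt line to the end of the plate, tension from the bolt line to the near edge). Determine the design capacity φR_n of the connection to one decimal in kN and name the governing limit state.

Bolt shear: A_b = π(27)²/4 = 572.56 mm². φR_n = 0.75 × 469 × 572.56 × 4 × 1 = 805.6 kN.
Bearing (25 mm plate, F_u = 400 MPa): end bolts L_c = 66 − 30/2 = 51, R_n = min(1.2×51×25×400, 2.4×27×25×400) = 612 kN/bolt; interior L_c = 106 − 30 = 76, R_n = 648 kN/bolt. φR_n = 0.75 × (1×612 + 3×648) = 1917.0 kN.
Block shear: shear path 1×[66+3×106] = 1×384 mm, A_gv = 9600, A_nv = 1×(384 − 3.5×32)×25 = 6800 mm²; tension to near edge: (52 − 0.5×32)×25 = 900 mm². R_n = min(0.6×400×6800, 0.6×250×9600) + 1.0×400×900 = min(1632, 1440) + 360 = 1800 kN. φR_n = 0.75 × 1800 = 1350.0 kN.
Governing: min(805.6, 1917.0, 1350.0) = 805.6 kN → bolt shear.

805.6 kN (bolt shear governs)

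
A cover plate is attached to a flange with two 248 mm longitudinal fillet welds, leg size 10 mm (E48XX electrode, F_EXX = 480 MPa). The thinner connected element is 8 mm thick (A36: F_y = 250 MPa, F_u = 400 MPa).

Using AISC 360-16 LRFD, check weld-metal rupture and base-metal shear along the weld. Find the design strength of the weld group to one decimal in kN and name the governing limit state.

Weld metal: throat = 0.707×10 = 7.07 mm, L = 2×248 = 496 mm. φR_n = 0.75 × 0.6 × 480 × 7.07 × 496 = 757.5 kN.
Base metal shear (8 mm plate): yield φR_n = 1.0×0.6×250×8×496 = 595.2 kN; rupture φR_n = 0.75×0.6×400×8×496 = 714.2 kN; take 595.2 kN (yield).
Governing: min(757.5, 595.2) = 595.2 kN → base-metal shear.

595.2 kN (base-metal shear governs)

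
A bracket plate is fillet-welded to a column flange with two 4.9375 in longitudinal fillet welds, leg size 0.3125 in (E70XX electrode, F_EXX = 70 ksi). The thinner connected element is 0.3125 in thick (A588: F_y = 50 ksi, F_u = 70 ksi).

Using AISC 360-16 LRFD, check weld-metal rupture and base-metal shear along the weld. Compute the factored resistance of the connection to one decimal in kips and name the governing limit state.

Weld metal: throat = 0.707×0.3125 = 0.22094 in, L = 2×4.9375 = 9.875 in. φR_n = 0.75 × 0.6 × 70 × 0.22094 × 9.875 = 68.7 kips.
Base metal shear (0.3125 in plate): yield φR_n = 1.0×0.6×50×0.3125×9.875 = 92.6 kips; rupture φR_n = 0.75×0.6×70×0.3125×9.875 = 97.2 kips; take 92.6 kips (yield).
Governing: min(68.7, 92.6) = 68.7 kips → weld metal.

68.7 kips (weld metal governs)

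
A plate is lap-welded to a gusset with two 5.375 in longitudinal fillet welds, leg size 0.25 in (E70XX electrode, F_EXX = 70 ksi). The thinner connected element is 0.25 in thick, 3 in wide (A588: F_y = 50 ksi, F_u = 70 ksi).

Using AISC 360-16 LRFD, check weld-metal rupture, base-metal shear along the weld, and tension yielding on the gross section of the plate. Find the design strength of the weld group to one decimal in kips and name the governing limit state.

Weld metal: throat = 0.707×0.25 = 0.17675 in, L = 2×5.375 = 10.75 in. φR_n = 0.75 × 0.6 × 70 × 0.17675 × 10.75 = 59.9 kips.
Base metal shear (0.25 in plate): yield φR_n = 1.0×0.6×50×0.25×10.75 = 80.6 kips; rupture φR_n = 0.75×0.6×70×0.25×10.75 = 84.7 kips; take 80.6 kips (yield).
Tension yield (gross): A_g = 3×0.25 = 0.75 in². φR_n = 0.90 × 50 × 0.75 = 33.8 kips.
Governing: min(59.9, 80.6, 33.8) = 33.8 kips → gross-section yield.

33.8 kips (gross-section yield governs)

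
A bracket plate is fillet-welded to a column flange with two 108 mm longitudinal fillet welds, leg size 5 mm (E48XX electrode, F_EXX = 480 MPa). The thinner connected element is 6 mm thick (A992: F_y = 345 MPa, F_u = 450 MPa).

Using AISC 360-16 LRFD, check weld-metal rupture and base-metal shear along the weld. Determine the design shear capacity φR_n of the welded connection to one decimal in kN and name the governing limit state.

Weld metal: throat = 0.707×5 = 3.535 mm, L = 2×108 = 216 mm. φR_n = 0.75 × 0.6 × 480 × 3.535 × 216 = 164.9 kN.
Base metal shear (6 mm plate): yield φR_n = 1.0×0.6×345×6×216 = 268.3 kN; rupture φR_n = 0.75×0.6×450×6×216 = 262.4 kN; take 262.4 kN (rupture).
Governing: min(164.9, 262.4) = 164.9 kN → weld metal.

164.9 kN (weld metal governs)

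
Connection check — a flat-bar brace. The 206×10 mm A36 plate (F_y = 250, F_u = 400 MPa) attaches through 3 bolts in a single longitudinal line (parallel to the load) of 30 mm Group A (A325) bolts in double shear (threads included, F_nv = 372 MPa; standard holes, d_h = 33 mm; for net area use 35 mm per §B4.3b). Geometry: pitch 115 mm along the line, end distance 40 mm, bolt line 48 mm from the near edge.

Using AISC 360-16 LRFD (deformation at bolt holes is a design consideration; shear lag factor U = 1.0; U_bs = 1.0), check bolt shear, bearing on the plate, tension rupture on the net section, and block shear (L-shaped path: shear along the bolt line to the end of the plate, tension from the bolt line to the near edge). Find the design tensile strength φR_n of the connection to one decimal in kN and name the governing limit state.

395.3 kN (block shear governs)

Bolt shear: A_b = π(30)²/4 = 706.86 mm². φR_n = 0.75 × 372 × 706.86 × 3 × 2 = 1183.3 kN.
Bearing (10 mm plate, F_u = 400 MPa): end bolts L_c = 40 − 33/2 = 23.5, R_n = min(1.2×23.5×10×400, 2.4×30×10×400) = 112.8 kN/bolt; interior L_c = 115 − 33 = 82, R_n = 288 kN/bolt. φR_n = 0.75 × (1×112.8 + 2×288) = 516.6 kN.
Tension rupture (net): A_n = (206 − 1×35)×10 = 1710 mm² (U = 1.0, A_e = A_n). φR_n = 0.75 × 400 × 1710 = 513.0 kN.
Block shear: shear path 1×[40+2×115] = 1×270 mm, A_gv = 2700, A_nv = 1×(270 − 2.5×35)×10 = 1825 mm²; tension to near edge: (48 − 0.5×35)×10 = 305 mm². R_n = min(0.6×400×1825, 0.6×250×2700) + 1.0×400×305 = min(438, 405) + 122 = 527 kN. φR_n = 0.75 × 527 = 395.3 kN.
Governing: min(1183.3, 516.6, 513.0, 395.3) = 395.3 kN → block shear.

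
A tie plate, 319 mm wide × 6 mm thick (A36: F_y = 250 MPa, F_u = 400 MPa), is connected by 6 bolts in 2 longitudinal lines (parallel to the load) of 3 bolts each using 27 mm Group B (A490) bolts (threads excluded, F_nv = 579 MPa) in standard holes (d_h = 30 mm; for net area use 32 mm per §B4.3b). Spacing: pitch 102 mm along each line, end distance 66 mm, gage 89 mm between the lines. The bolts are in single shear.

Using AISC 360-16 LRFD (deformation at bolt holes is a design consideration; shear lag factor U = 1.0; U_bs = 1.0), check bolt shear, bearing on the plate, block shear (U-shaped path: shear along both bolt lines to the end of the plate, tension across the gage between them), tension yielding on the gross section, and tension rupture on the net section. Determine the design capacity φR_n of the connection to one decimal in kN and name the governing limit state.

Bolt shear: A_b = π(27)²/4 = 572.56 mm². φR_n = 0.75 × 579 × 572.56 × 6 × 1 = 1491.8 kN.
Bearing (6 mm plate, F_u = 400 MPa): end bolts L_c = 66 − 30/2 = 51, R_n = min(1.2×51×6×400, 2.4×27×6×400) = 146.88 kN/bolt; interior L_c = 102 − 30 = 72, R_n = 155.52 kN/bolt. φR_n = 0.75 × (2×146.88 + 4×155.52) = 686.9 kN.
Block shear: shear path 2×[66+2×102] = 2×270 mm, A_gv = 3240, A_nv = 2×(270 − 2.5×32)×6 = 2280 mm²; tension across gage: (89 − 1×32)×6 = 342 mm². R_n = min(0.6×400×2280, 0.6×250×3240) + 1.0×400×342 = min(547.2, 486) + 136.8 = 622.8 kN. φR_n = 0.75 × 622.8 = 467.1 kN.
Tension yield (gross): A_g = 319×6 = 1914 mm². φR_n = 0.90 × 250 × 1914 = 430.7 kN.
Tension rupture (net): A_n = (319 − 2×32)×6 = 1530 mm² (U = 1.0, A_e = A_n). φR_n = 0.75 × 400 × 1530 = 459.0 kN.
Governing: min(1491.8, 686.9, 467.1, 430.7, 459.0) = 430.7 kN → gross-section yield.

430.7 kN (gross-section yield governs)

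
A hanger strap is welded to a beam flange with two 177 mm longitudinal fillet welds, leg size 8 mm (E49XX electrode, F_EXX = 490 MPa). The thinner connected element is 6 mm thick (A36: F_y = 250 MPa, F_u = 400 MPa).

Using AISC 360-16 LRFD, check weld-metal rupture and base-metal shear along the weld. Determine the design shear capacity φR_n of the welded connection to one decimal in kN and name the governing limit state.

Weld metal: throat = 0.707×8 = 5.656 mm, L = 2×177 = 354 mm. φR_n = 0.75 × 0.6 × 490 × 5.656 × 354 = 441.5 kN.
Base metal shear (6 mm plate): yield φR_n = 1.0×0.6×250×6×354 = 318.6 kN; rupture φR_n = 0.75×0.6×400×6×354 = 382.3 kN; take 318.6 kN (yield).
Governing: min(441.5, 318.6) = 318.6 kN → base-metal shear.

318.6 kN (base-metal shear governs)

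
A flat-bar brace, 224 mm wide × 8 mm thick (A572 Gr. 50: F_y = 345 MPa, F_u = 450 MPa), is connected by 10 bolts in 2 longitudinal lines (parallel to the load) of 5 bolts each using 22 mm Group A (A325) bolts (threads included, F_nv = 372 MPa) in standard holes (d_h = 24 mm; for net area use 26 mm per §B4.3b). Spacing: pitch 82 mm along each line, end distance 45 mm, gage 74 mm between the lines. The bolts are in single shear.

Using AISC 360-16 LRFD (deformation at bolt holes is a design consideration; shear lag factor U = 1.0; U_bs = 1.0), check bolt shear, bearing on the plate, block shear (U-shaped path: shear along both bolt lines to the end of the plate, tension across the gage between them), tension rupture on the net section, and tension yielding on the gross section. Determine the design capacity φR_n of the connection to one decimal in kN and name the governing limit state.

464.4 kN (net-section rupture governs)

Bolt shear: A_b = π(22)²/4 = 380.13 mm². φR_n = 0.75 × 372 × 380.13 × 10 × 1 = 1060.6 kN.
Bearing (8 mm plate, F_u = 450 MPa): end bolts L_c = 45 − 24/2 = 33, R_n = min(1.2×33×8×450, 2.4×22×8×450) = 142.56 kN/bolt; interior L_c = 82 − 24 = 58, R_n = 190.08 kN/bolt. φR_n = 0.75 × (2×142.56 + 8×190.08) = 1354.3 kN.
Block shear: shear path 2×[45+4×82] = 2×373 mm, A_gv = 5968, A_nv = 2×(373 − 4.5×26)×8 = 4096 mm²; tension across gage: (74 − 1×26)×8 = 384 mm². R_n = min(0.6×450×4096, 0.6×345×5968) + 1.0×450×384 = min(1105.9, 1235.4) + 172.8 = 1278.7 kN. φR_n = 0.75 × 1278.7 = 959.0 kN.
Tension rupture (net): A_n = (224 − 2×26)×8 = 1376 mm² (U = 1.0, A_e = A_n). φR_n = 0.75 × 450 × 1376 = 464.4 kN.
Tension yield (gross): A_g = 224×8 = 1792 mm². φR_n = 0.90 × 345 × 1792 = 556.4 kN.
Governing: min(1060.6, 1354.3, 959.0, 464.4, 556.4) = 464.4 kN → net-section rupture.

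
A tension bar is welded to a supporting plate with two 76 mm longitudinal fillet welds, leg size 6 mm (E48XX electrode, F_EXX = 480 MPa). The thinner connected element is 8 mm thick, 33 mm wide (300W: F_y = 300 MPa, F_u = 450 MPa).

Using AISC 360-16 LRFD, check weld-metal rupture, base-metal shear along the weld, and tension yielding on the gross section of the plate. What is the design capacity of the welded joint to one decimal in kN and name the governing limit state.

71.3 kN (gross-section yield governs)

Weld metal: throat = 0.707×6 = 4.242 mm, L = 2×76 = 152 mm. φR_n = 0.75 × 0.6 × 480 × 4.242 × 152 = 139.3 kN.
Base metal shear (8 mm plate): yield φR_n = 1.0×0.6×300×8×152 = 218.9 kN; rupture φR_n = 0.75×0.6×450×8×152 = 246.2 kN; take 218.9 kN (yield).
Tension yield (gross): A_g = 33×8 = 264 mm². φR_n = 0.90 × 300 × 264 = 71.3 kN.
Governing: min(139.3, 218.9, 71.3) = 71.3 kN → gross-section yield.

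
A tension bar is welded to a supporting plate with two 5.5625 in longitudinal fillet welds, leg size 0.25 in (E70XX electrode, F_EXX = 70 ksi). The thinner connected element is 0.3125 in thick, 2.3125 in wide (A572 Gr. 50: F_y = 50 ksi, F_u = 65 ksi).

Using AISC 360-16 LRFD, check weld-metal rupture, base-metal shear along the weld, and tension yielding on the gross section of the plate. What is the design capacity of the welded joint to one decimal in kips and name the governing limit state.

Weld metal: throat = 0.707×0.25 = 0.17675 in, L = 2×5.5625 = 11.125 in. φR_n = 0.75 × 0.6 × 70 × 0.17675 × 11.125 = 61.9 kips.
Base metal shear (0.3125 in plate): yield φR_n = 1.0×0.6×50×0.3125×11.125 = 104.3 kips; rupture φR_n = 0.75×0.6×65×0.3125×11.125 = 101.7 kips; take 101.7 kips (rupture).
Tension yield (gross): A_g = 2.3125×0.3125 = 0.72266 in². φR_n = 0.90 × 50 × 0.72266 = 32.5 kips.
Governing: min(61.9, 101.7, 32.5) = 32.5 kips → gross-section yield.

32.5 kips (gross-section yield governs)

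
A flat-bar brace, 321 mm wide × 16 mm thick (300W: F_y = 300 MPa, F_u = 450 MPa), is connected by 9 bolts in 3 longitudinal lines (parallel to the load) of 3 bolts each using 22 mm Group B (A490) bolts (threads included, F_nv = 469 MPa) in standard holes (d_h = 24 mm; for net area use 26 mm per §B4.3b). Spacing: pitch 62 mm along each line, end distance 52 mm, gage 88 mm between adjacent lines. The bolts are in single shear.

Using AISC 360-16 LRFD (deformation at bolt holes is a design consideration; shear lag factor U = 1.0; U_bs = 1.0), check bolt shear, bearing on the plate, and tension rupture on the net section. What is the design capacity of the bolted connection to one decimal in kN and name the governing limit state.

1203.4 kN (bolt shear governs)

Bolt shear: A_b = π(22)²/4 = 380.13 mm². φR_n = 0.75 × 469 × 380.13 × 9 × 1 = 1203.4 kN.
Bearing (16 mm plate, F_u = 450 MPa): end bolts L_c = 52 − 24/2 = 40, R_n = min(1.2×40×16×450, 2.4×22×16×450) = 345.6 kN/bolt; interior L_c = 62 − 24 = 38, R_n = 328.32 kN/bolt. φR_n = 0.75 × (3×345.6 + 6×328.32) = 2255.0 kN.
Tension rupture (net): A_n = (321 − 3×26)×16 = 3888 mm² (U = 1.0, A_e = A_n). φR_n = 0.75 × 450 × 3888 = 1312.2 kN.
Governing: min(1203.4, 2255.0, 1312.2) = 1203.4 kN → bolt shear.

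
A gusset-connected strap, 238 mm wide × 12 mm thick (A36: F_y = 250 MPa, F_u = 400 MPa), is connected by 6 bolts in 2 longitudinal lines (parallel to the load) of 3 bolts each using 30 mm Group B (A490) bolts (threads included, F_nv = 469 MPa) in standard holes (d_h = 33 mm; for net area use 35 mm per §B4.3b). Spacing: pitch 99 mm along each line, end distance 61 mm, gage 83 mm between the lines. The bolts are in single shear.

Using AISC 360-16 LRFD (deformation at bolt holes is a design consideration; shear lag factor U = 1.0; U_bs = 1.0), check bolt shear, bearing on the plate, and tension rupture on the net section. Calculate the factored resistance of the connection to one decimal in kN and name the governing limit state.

Bolt shear: A_b = π(30)²/4 = 706.86 mm². φR_n = 0.75 × 469 × 706.86 × 6 × 1 = 1491.8 kN.
Bearing (12 mm plate, F_u = 400 MPa): end bolts L_c = 61 − 33/2 = 44.5, R_n = min(1.2×44.5×12×400, 2.4×30×12×400) = 256.32 kN/bolt; interior L_c = 99 − 33 = 66, R_n = 345.6 kN/bolt. φR_n = 0.75 × (2×256.32 + 4×345.6) = 1421.3 kN.
Tension rupture (net): A_n = (238 − 2×35)×12 = 2016 mm² (U = 1.0, A_e = A_n). φR_n = 0.75 × 400 × 2016 = 604.8 kN.
Governing: min(1491.8, 1421.3, 604.8) = 604.8 kN → net-section rupture.

604.8 kN (net-section rupture governs)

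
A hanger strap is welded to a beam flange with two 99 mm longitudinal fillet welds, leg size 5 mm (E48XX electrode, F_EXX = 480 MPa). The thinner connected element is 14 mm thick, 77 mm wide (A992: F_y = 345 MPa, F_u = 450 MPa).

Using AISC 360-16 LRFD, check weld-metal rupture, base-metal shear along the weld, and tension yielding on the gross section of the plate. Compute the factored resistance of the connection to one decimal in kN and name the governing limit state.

151.2 kN (weld metal governs)

Weld metal: throat = 0.707×5 = 3.535 mm, L = 2×99 = 198 mm. φR_n = 0.75 × 0.6 × 480 × 3.535 × 198 = 151.2 kN.
Base metal shear (14 mm plate): yield φR_n = 1.0×0.6×345×14×198 = 573.8 kN; rupture φR_n = 0.75×0.6×450×14×198 = 561.3 kN; take 561.3 kN (rupture).
Tension yield (gross): A_g = 77×14 = 1078 mm². φR_n = 0.90 × 345 × 1078 = 334.7 kN.
Governing: min(151.2, 561.3, 334.7) = 151.2 kN → weld metal.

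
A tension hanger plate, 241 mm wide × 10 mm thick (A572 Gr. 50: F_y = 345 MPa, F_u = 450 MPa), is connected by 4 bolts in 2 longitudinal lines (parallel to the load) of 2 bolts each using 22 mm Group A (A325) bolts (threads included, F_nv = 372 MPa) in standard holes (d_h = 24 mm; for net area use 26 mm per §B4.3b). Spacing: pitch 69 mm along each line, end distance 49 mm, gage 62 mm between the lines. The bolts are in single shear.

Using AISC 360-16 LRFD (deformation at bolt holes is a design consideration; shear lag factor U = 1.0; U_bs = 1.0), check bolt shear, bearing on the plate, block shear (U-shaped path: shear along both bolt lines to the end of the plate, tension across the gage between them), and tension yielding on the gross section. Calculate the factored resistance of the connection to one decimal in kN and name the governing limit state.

424.2 kN (bolt shear governs)

Bolt shear: A_b = π(22)²/4 = 380.13 mm². φR_n = 0.75 × 372 × 380.13 × 4 × 1 = 424.2 kN.
Bearing (10 mm plate, F_u = 450 MPa): end bolts L_c = 49 − 24/2 = 37, R_n = min(1.2×37×10×450, 2.4×22×10×450) = 199.8 kN/bolt; interior L_c = 69 − 24 = 45, R_n = 237.6 kN/bolt. φR_n = 0.75 × (2×199.8 + 2×237.6) = 656.1 kN.
Block shear: shear path 2×[49+1×69] = 2×118 mm, A_gv = 2360, A_nv = 2×(118 − 1.5×26)×10 = 1580 mm²; tension across gage: (62 − 1×26)×10 = 360 mm². R_n = min(0.6×450×1580, 0.6×345×2360) + 1.0×450×360 = min(426.6, 488.52) + 162 = 588.6 kN. φR_n = 0.75 × 588.6 = 441.5 kN.
Tension yield (gross): A_g = 241×10 = 2410 mm². φR_n = 0.90 × 345 × 2410 = 748.3 kN.
Governing: min(424.2, 656.1, 441.5, 748.3) = 424.2 kN → bolt shear.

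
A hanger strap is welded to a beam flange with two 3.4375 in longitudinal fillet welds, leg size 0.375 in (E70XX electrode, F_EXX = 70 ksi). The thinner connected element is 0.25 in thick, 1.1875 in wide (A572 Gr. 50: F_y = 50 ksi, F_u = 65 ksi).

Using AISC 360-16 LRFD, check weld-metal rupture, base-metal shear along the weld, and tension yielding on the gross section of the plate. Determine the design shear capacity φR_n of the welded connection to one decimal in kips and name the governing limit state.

Weld metal: throat = 0.707×0.375 = 0.26513 in, L = 2×3.4375 = 6.875 in. φR_n = 0.75 × 0.6 × 70 × 0.26513 × 6.875 = 57.4 kips.
Base metal shear (0.25 in plate): yield φR_n = 1.0×0.6×50×0.25×6.875 = 51.6 kips; rupture φR_n = 0.75×0.6×65×0.25×6.875 = 50.3 kips; take 50.3 kips (rupture).
Tension yield (gross): A_g = 1.1875×0.25 = 0.29688 in². φR_n = 0.90 × 50 × 0.29688 = 13.4 kips.
Governing: min(57.4, 50.3, 13.4) = 13.4 kips → gross-section yield.

13.4 kips (gross-section yield governs)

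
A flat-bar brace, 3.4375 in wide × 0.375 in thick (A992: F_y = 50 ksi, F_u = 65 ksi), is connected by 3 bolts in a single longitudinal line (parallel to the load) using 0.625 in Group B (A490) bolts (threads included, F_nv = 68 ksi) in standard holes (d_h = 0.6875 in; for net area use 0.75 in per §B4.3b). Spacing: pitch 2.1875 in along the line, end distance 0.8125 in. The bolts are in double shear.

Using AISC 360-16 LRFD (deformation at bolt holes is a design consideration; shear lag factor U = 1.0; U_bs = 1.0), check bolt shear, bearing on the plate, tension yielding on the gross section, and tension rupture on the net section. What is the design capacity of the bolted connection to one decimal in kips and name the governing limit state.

Bolt shear: A_b = π(0.625)²/4 = 0.3068 in². φR_n = 0.75 × 68 × 0.3068 × 3 × 2 = 93.9 kips.
Bearing (0.375 in plate, F_u = 65 ksi): end bolts L_c = 0.8125 − 0.6875/2 = 0.46875, R_n = min(1.2×0.46875×0.375×65, 2.4×0.625×0.375×65) = 13.711 kips/bolt; interior L_c = 2.1875 − 0.6875 = 1.5, R_n = 36.563 kips/bolt. φR_n = 0.75 × (1×13.711 + 2×36.563) = 65.1 kips.
Tension yield (gross): A_g = 3.4375×0.375 = 1.2891 in². φR_n = 0.90 × 50 × 1.2891 = 58.0 kips.
Tension rupture (net): A_n = (3.4375 − 1×0.75)×0.375 = 1.0078 in² (U = 1.0, A_e = A_n). φR_n = 0.75 × 65 × 1.0078 = 49.1 kips.
Governing: min(93.9, 65.1, 58.0, 49.1) = 49.1 kips → net-section rupture.

49.1 kips (net-section rupture governs)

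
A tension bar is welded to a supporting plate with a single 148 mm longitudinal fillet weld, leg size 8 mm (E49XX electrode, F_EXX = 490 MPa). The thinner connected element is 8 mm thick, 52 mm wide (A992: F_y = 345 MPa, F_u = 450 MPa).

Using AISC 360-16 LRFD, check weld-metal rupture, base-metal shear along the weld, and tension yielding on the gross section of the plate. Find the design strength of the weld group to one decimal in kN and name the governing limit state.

Weld metal: throat = 0.707×8 = 5.656 mm, L = 148 mm. φR_n = 0.75 × 0.6 × 490 × 5.656 × 148 = 184.6 kN.
Base metal shear (8 mm plate): yield φR_n = 1.0×0.6×345×8×148 = 245.1 kN; rupture φR_n = 0.75×0.6×450×8×148 = 239.8 kN; take 239.8 kN (rupture).
Tension yield (gross): A_g = 52×8 = 416 mm². φR_n = 0.90 × 345 × 416 = 129.2 kN.
Governing: min(184.6, 239.8, 129.2) = 129.2 kN → gross-section yield.

129.2 kN (gross-section yield governs)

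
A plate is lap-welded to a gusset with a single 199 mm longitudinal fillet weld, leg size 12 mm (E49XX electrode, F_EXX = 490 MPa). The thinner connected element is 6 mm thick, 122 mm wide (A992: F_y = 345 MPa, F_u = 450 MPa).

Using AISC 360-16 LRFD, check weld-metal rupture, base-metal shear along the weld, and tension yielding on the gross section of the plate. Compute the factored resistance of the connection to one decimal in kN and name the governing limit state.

227.3 kN (gross-section yield governs)

Weld metal: throat = 0.707×12 = 8.484 mm, L = 199 mm. φR_n = 0.75 × 0.6 × 490 × 8.484 × 199 = 372.3 kN.
Base metal shear (6 mm plate): yield φR_n = 1.0×0.6×345×6×199 = 247.2 kN; rupture φR_n = 0.75×0.6×450×6×199 = 241.8 kN; take 241.8 kN (rupture).
Tension yield (gross): A_g = 122×6 = 732 mm². φR_n = 0.90 × 345 × 732 = 227.3 kN.
Governing: min(372.3, 241.8, 227.3) = 227.3 kN → gross-section yield.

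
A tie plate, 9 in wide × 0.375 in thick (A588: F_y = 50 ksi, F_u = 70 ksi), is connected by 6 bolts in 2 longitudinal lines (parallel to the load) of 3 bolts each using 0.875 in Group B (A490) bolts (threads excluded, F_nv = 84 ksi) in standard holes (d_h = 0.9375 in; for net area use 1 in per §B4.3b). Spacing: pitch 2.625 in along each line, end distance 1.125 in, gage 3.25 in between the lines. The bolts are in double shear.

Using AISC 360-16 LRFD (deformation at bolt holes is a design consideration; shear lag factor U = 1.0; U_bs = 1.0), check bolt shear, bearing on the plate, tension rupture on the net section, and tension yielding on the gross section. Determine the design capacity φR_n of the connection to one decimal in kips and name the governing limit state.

Bolt shear: A_b = π(0.875)²/4 = 0.60132 in². φR_n = 0.75 × 84 × 0.60132 × 6 × 2 = 454.6 kips.
Bearing (0.375 in plate, F_u = 70 ksi): end bolts L_c = 1.125 − 0.9375/2 = 0.65625, R_n = min(1.2×0.65625×0.375×70, 2.4×0.875×0.375×70) = 20.672 kips/bolt; interior L_c = 2.625 − 0.9375 = 1.6875, R_n = 53.156 kips/bolt. φR_n = 0.75 × (2×20.672 + 4×53.156) = 190.5 kips.
Tension rupture (net): A_n = (9 − 2×1)×0.375 = 2.625 in² (U = 1.0, A_e = A_n). φR_n = 0.75 × 70 × 2.625 = 137.8 kips.
Tension yield (gross): A_g = 9×0.375 = 3.375 in². φR_n = 0.90 × 50 × 3.375 = 151.9 kips.
Governing: min(454.6, 190.5, 137.8, 151.9) = 137.8 kips → net-section rupture.

137.8 kips (net-section rupture governs)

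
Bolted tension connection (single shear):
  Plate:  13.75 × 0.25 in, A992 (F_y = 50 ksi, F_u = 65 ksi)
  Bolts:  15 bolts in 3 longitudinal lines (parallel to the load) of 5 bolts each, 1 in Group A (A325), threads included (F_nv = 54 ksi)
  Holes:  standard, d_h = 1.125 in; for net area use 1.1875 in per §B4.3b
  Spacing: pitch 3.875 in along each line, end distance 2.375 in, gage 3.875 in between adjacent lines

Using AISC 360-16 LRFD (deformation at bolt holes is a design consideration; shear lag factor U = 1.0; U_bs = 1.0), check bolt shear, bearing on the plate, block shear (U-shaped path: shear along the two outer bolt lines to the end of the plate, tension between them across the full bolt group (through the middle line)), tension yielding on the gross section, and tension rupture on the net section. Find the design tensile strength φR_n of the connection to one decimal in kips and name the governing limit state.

124.2 kips (net-section rupture governs)

Bolt shear: A_b = π(1)²/4 = 0.7854 in². φR_n = 0.75 × 54 × 0.7854 × 15 × 1 = 477.1 kips.
Bearing (0.25 in plate, F_u = 65 ksi): end bolts L_c = 2.375 − 1.125/2 = 1.8125, R_n = min(1.2×1.8125×0.25×65, 2.4×1×0.25×65) = 35.344 kips/bolt; interior L_c = 3.875 − 1.125 = 2.75, R_n = 39 kips/bolt. φR_n = 0.75 × (3×35.344 + 12×39) = 430.5 kips.
Block shear: shear path 2×[2.375+4×3.875] = 2×17.875 in, A_gv = 8.9375, A_nv = 2×(17.875 − 4.5×1.1875)×0.25 = 6.2656 in²; tension across gage: (7.75 − 2×1.1875)×0.25 = 1.3438 in². R_n = min(0.6×65×6.2656, 0.6×50×8.9375) + 1.0×65×1.3438 = min(244.36, 268.13) + 87.347 = 331.71 kips. φR_n = 0.75 × 331.71 = 248.8 kips.
Tension yield (gross): A_g = 13.75×0.25 = 3.4375 in². φR_n = 0.90 × 50 × 3.4375 = 154.7 kips.
Tension rupture (net): A_n = (13.75 − 3×1.1875)×0.25 = 2.5469 in² (U = 1.0, A_e = A_n). φR_n = 0.75 × 65 × 2.5469 = 124.2 kips.
Governing: min(477.1, 430.5, 248.8, 154.7, 124.2) = 124.2 kips → net-section rupture.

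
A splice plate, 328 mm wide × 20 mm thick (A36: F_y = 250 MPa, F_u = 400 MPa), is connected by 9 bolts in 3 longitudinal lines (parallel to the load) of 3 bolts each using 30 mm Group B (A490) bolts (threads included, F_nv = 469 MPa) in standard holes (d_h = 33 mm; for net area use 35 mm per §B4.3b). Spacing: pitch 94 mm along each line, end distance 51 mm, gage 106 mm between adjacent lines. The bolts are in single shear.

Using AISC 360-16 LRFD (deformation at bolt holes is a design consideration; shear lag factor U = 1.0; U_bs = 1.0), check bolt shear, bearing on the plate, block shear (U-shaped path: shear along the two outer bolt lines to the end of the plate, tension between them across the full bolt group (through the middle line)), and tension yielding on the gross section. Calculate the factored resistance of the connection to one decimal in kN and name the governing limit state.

Bolt shear: A_b = π(30)²/4 = 706.86 mm². φR_n = 0.75 × 469 × 706.86 × 9 × 1 = 2237.7 kN.
Bearing (20 mm plate, F_u = 400 MPa): end bolts L_c = 51 − 33/2 = 34.5, R_n = min(1.2×34.5×20×400, 2.4×30×20×400) = 331.2 kN/bolt; interior L_c = 94 − 33 = 61, R_n = 576 kN/bolt. φR_n = 0.75 × (3×331.2 + 6×576) = 3337.2 kN.
Block shear: shear path 2×[51+2×94] = 2×239 mm, A_gv = 9560, A_nv = 2×(239 − 2.5×35)×20 = 6060 mm²; tension across gage: (212 − 2×35)×20 = 2840 mm². R_n = min(0.6×400×6060, 0.6×250×9560) + 1.0×400×2840 = min(1454.4, 1434) + 1136 = 2570 kN. φR_n = 0.75 × 2570 = 1927.5 kN.
Tension yield (gross): A_g = 328×20 = 6560 mm². φR_n = 0.90 × 250 × 6560 = 1476.0 kN.
Governing: min(2237.7, 3337.2, 1927.5, 1476.0) = 1476.0 kN → gross-section yield.

1476.0 kN (gross-section yield governs)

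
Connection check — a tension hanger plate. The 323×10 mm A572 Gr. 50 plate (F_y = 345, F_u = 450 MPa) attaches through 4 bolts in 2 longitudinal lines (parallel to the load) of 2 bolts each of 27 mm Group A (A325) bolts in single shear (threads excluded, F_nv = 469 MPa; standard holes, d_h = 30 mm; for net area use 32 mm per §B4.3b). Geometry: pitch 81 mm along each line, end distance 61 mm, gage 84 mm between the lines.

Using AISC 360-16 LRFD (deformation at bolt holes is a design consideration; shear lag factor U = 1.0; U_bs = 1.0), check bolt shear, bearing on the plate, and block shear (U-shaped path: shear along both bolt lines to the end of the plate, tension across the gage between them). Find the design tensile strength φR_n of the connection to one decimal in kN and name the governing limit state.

Bolt shear: A_b = π(27)²/4 = 572.56 mm². φR_n = 0.75 × 469 × 572.56 × 4 × 1 = 805.6 kN.
Bearing (10 mm plate, F_u = 450 MPa): end bolts L_c = 61 − 30/2 = 46, R_n = min(1.2×46×10×450, 2.4×27×10×450) = 248.4 kN/bolt; interior L_c = 81 − 30 = 51, R_n = 275.4 kN/bolt. φR_n = 0.75 × (2×248.4 + 2×275.4) = 785.7 kN.
Block shear: shear path 2×[61+1×81] = 2×142 mm, A_gv = 2840, A_nv = 2×(142 − 1.5×32)×10 = 1880 mm²; tension across gage: (84 − 1×32)×10 = 520 mm². R_n = min(0.6×450×1880, 0.6×345×2840) + 1.0×450×520 = min(507.6, 587.88) + 234 = 741.6 kN. φR_n = 0.75 × 741.6 = 556.2 kN.
Governing: min(805.6, 785.7, 556.2) = 556.2 kN → block shear.

556.2 kN (block shear governs)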